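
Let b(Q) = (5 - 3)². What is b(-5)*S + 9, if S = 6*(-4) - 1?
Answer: -91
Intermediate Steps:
b(Q) = 4 (b(Q) = 2² = 4)
S = -25 (S = -24 - 1 = -25)
b(-5)*S + 9 = 4*(-25) + 9 = -100 + 9 = -91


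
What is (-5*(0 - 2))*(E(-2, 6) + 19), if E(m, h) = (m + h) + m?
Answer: 210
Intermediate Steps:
E(m, h) = h + 2*m (E(m, h) = (h + m) + m = h + 2*m)
(-5*(0 - 2))*(E(-2, 6) + 19) = (-5*(0 - 2))*((6 + 2*(-2)) + 19) = (-5*(-2))*((6 - 4) + 19) = 10*(2 + 19) = 10*21 = 210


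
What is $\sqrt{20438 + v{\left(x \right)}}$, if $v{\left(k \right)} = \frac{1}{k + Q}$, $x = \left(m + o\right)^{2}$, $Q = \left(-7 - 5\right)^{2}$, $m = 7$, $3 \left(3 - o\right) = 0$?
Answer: $\frac{3 \sqrt{33799917}}{122} \approx 142.96$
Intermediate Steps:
$o = 3$ ($o = 3 - 0 = 3 + 0 = 3$)
$Q = 144$ ($Q = \left(-12\right)^{2} = 144$)
$x = 100$ ($x = \left(7 + 3\right)^{2} = 10^{2} = 100$)
$v{\left(k \right)} = \frac{1}{144 + k}$ ($v{\left(k \right)} = \frac{1}{k + 144} = \frac{1}{144 + k}$)
$\sqrt{20438 + v{\left(x \right)}} = \sqrt{20438 + \frac{1}{144 + 100}} = \sqrt{20438 + \frac{1}{244}} = \sqrt{\frac{4986873}{244}} = \frac{3 \sqrt{33799917}}{122}$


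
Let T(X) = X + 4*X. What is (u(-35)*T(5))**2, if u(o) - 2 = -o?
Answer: 855625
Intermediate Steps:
T(X) = 5*X
u(o) = 2 - o
(u(-35)*T(5))**2 = ((2 - 1*(-35))*(5*5))**2 = ((2 + 35)*25)**2 = (37*25)**2 = 925**2 = 855625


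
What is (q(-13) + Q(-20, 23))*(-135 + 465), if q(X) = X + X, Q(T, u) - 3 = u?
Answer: 0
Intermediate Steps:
Q(T, u) = 3 + u
q(X) = 2*X
(q(-13) + Q(-20, 23))*(-135 + 465) = (2*(-13) + (3 + 23))*(-135 + 465) = (-26 + 26)*330 = 0*330 = 0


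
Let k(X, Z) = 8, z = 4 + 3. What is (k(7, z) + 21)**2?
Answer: 841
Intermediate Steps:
z = 7
(k(7, z) + 21)**2 = (8 + 21)**2 = 29**2 = 841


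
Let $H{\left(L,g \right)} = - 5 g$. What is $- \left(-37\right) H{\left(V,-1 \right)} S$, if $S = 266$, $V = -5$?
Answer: $49210$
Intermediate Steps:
$- \left(-37\right) H{\left(V,-1 \right)} S = - \left(-37\right) \left(\left(-5\right) \left(-1\right)\right) 266 = - \left(-37\right) 5 \cdot 266 = \left(-1\right) \left(-185\right) 266 = 185 \cdot 266 = 49210$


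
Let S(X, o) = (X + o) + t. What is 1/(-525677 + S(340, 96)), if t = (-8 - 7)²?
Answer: -1/525016 ≈ -1.9047e-6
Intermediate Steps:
t = 225 (t = (-15)² = 225)
S(X, o) = 225 + X + o (S(X, o) = (X + o) + 225 = 225 + X + o)
1/(-525677 + S(340, 96)) = 1/(-525677 + (225 + 340 + 96)) = 1/(-525677 + 661) = 1/(-525016) = -1/525016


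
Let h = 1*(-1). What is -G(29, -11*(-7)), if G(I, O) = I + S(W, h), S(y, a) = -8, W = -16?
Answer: -21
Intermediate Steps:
h = -1
G(I, O) = -8 + I (G(I, O) = I - 8 = -8 + I)
-G(29, -11*(-7)) = -(-8 + 29) = -1*21 = -21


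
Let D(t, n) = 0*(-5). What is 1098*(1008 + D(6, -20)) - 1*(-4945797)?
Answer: 6052581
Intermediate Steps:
D(t, n) = 0
1098*(1008 + D(6, -20)) - 1*(-4945797) = 1098*(1008 + 0) - 1*(-4945797) = 1098*1008 + 4945797 = 1106784 + 4945797 = 6052581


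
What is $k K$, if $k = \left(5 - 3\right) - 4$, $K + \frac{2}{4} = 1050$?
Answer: $-2099$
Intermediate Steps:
$K = \frac{2099}{2}$ ($K = - \frac{1}{2} + 1050 = \frac{2099}{2} \approx 1049.5$)
$k = -2$ ($k = \left(5 - 3\right) - 4 = 2 - 4 = -2$)
$k K = \left(-2\right) \frac{2099}{2} = -2099$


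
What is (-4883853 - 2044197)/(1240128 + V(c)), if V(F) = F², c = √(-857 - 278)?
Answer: -6928050/1238993 ≈ -5.5917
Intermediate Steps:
c = I*√1135 (c = √(-1135) = I*√1135 ≈ 33.69*I)
(-4883853 - 2044197)/(1240128 + V(c)) = (-4883853 - 2044197)/(1240128 + (I*√1135)²) = -6928050/(1240128 - 1135) = -6928050/1238993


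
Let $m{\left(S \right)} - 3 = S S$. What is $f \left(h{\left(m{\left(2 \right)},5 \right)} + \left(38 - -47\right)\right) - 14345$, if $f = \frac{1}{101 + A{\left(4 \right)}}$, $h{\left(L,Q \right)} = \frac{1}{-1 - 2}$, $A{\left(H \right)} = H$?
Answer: $- \frac{4518421}{315} \approx -14344.0$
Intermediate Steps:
$m{\left(S \right)} = 3 + S^{2}$ ($m{\left(S \right)} = 3 + S S = 3 + S^{2}$)
$h{\left(L,Q \right)} = - \frac{1}{3}$ ($h{\left(L,Q \right)} = \frac{1}{-3} = - \frac{1}{3}$)
$f = \frac{1}{105}$ ($f = \frac{1}{101 + 4} = \frac{1}{105} \approx 0.0095238$)
$f \left(h{\left(m{\left(2 \right)},5 \right)} + \left(38 - -47\right)\right) - 14345 = \frac{- \frac{1}{3} + \left(38 - -47\right)}{105} - 14345 = \frac{- \frac{1}{3} + \left(38 + 47\right)}{105} - 14345 = \frac{- \frac{1}{3} + 85}{105} - 14345 = \frac{1}{105} \cdot \frac{254}{3} - 14345 = \frac{254}{315} - 14345 = - \frac{4518421}{315}$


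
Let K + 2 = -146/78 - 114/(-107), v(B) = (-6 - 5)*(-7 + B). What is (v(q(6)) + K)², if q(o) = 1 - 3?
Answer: 161134805056/17413929 ≈ 9253.2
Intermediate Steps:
q(o) = -2
v(B) = 77 - 11*B (v(B) = -11*(-7 + B) = 77 - 11*B)
K = -11711/4173 (K = -2 + (-146/78 - 114/(-107)) = -2 + (-146*1/78 - 114*(-1/107)) = -2 + (-73/39 + 114/107) = -2 - 3365/4173 = -11711/4173 ≈ -2.8064)
(v(q(6)) + K)² = ((77 - 11*(-2)) - 11711/4173)² = ((77 + 22) - 11711/4173)² = (99 - 11711/4173)² = (401416/4173)² = 161134805056/17413929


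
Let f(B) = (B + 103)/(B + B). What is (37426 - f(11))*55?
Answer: 2058145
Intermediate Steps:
f(B) = (103 + B)/(2*B) (f(B) = (103 + B)/((2*B)) = (103 + B)*(1/(2*B)) = (103 + B)/(2*B))
(37426 - f(11))*55 = (37426 - (103 + 11)/(2*11))*55 = (37426 - 114/(2*11))*55 = (37426 - 1*57/11)*55 = (37426 - 57/11)*55 = (411629/11)*55 = 2058145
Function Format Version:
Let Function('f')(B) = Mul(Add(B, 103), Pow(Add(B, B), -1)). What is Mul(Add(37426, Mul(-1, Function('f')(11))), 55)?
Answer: 2058145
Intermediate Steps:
Function('f')(B) = Mul(Rational(1, 2), Pow(B, -1), Add(103, B)) (Function('f')(B) = Mul(Add(103, B), Pow(Mul(2, B), -1)) = Mul(Add(103, B), Mul(Rational(1, 2), Pow(B, -1))) = Mul(Rational(1, 2), Pow(B, -1), Add(103, B)))
Mul(Add(37426, Mul(-1, Function('f')(11))), 55) = Mul(Add(37426, Mul(-1, Mul(Rational(1, 2), Pow(11, -1), Add(103, 11)))), 55) = Mul(Add(37426, Mul(-1, Mul(Rational(1, 2), Rational(1, 11), 114))), 55) = Mul(Add(37426, Mul(-1, Rational(57, 11))), 55) = Mul(Add(37426, Rational(-57, 11)), 55) = Mul(Rational(411629, 11), 55) = 2058145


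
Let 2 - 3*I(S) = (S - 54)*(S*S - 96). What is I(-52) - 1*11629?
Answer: 80521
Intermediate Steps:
I(S) = ⅔ - (-96 + S²)*(-54 + S)/3 (I(S) = ⅔ - (S - 54)*(S*S - 96)/3 = ⅔ - (-54 + S)*(S² - 96)/3 = ⅔ - (-54 + S)*(-96 + S²)/3 = ⅔ - (-96 + S²)*(-54 + S)/3)
I(-52) - 1*11629 = (-5182/3 + 18*(-52)² + 32*(-52) - ⅓*(-52)³) - 1*11629 = (-5182/3 + 18*2704 - 1664 - ⅓*(-140608)) - 11629 = (-5182/3 + 48672 - 1664 + 140608/3) - 11629 = 92150 - 11629 = 80521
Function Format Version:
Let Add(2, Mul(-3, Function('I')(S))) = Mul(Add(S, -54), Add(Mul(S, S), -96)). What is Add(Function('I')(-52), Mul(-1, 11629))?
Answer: 80521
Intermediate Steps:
Function('I')(S) = Add(Rational(2, 3), Mul(Rational(-1, 3), Add(-96, Pow(S, 2)), Add(-54, S))) (Function('I')(S) = Add(Rational(2, 3), Mul(Rational(-1, 3), Mul(Add(S, -54), Add(Mul(S, S), -96)))) = Add(Rational(2, 3), Mul(Rational(-1, 3), Mul(Add(-54, S), Add(Pow(S, 2), -96)))) = Add(Rational(2, 3), Mul(Rational(-1, 3), Mul(Add(-54, S), Add(-96, Pow(S, 2))))) = Add(Rational(2, 3), Mul(Rational(-1, 3), Mul(Add(-96, Pow(S, 2)), Add(-54, S)))) = Add(Rational(2, 3), Mul(Rational(-1, 3), Add(-96, Pow(S, 2)), Add(-54, S))))
Add(Function('I')(-52), Mul(-1, 11629)) = Add(Add(Rational(-5182, 3), Mul(18, Pow(-52, 2)), Mul(32, -52), Mul(Rational(-1, 3), Pow(-52, 3))), Mul(-1, 11629)) = Add(Add(Rational(-5182, 3), Mul(18, 2704), -1664, Mul(Rational(-1, 3), -140608)), -11629) = Add(Add(Rational(-5182, 3), 48672, -1664, Rational(140608, 3)), -11629) = Add(92150, -11629) = 80521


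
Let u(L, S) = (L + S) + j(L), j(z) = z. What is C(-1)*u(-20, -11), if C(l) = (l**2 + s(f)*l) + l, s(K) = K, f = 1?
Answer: 51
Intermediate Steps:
C(l) = l**2 + 2*l (C(l) = (l**2 + 1*l) + l = (l**2 + l) + l = (l + l**2) + l = l**2 + 2*l)
u(L, S) = S + 2*L (u(L, S) = (L + S) + L = S + 2*L)
C(-1)*u(-20, -11) = (-(2 - 1))*(-11 + 2*(-20)) = (-1*1)*(-11 - 40) = -1*(-51) = 51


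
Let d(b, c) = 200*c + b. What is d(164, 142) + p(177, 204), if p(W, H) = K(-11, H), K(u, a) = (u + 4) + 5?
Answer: 28562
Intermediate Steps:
d(b, c) = b + 200*c
K(u, a) = 9 + u (K(u, a) = (4 + u) + 5 = 9 + u)
p(W, H) = -2 (p(W, H) = 9 - 11 = -2)
d(164, 142) + p(177, 204) = (164 + 200*142) - 2 = (164 + 28400) - 2 = 28564 - 2 = 28562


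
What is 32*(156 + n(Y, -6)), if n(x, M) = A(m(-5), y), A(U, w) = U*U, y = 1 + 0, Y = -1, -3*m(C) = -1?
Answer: 44960/9 ≈ 4995.6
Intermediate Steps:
m(C) = ⅓ (m(C) = -⅓*(-1) = ⅓)
y = 1
A(U, w) = U²
n(x, M) = ⅑ (n(x, M) = (⅓)² = ⅑)
32*(156 + n(Y, -6)) = 32*(156 + ⅑) = 32*(1405/9) = 44960/9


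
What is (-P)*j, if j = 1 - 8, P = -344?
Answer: -2408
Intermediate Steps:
j = -7
(-P)*j = -1*(-344)*(-7) = 344*(-7) = -2408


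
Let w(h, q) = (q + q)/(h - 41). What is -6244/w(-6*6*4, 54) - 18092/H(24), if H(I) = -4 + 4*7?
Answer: 536863/54 ≈ 9941.9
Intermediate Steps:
w(h, q) = 2*q/(-41 + h) (w(h, q) = (2*q)/(-41 + h) = 2*q/(-41 + h))
H(I) = 24 (H(I) = -4 + 28 = 24)
-6244/w(-6*6*4, 54) - 18092/H(24) = -6244/(2*54/(-41 - 6*6*4)) - 18092/24 = -6244/(2*54/(-41 - 36*4)) - 18092*1/24 = -6244/(2*54/(-41 - 144)) - 4523/6 = -6244/(2*54/(-185)) - 4523/6 = -6244/(2*54*(-1/185)) - 4523/6 = -6244/(-108/185) - 4523/6 = -6244*(-185/108) - 4523/6 = 288785/27 - 4523/6 = 536863/54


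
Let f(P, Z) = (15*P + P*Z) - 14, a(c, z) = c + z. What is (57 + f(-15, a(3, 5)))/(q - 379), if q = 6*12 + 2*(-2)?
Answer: 302/311 ≈ 0.97106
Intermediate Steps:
q = 68 (q = 72 - 4 = 68)
f(P, Z) = -14 + 15*P + P*Z
(57 + f(-15, a(3, 5)))/(q - 379) = (57 + (-14 + 15*(-15) - 15*(3 + 5)))/(68 - 379) = (57 + (-14 - 225 - 15*8))/(-311) = (57 + (-14 - 225 - 120))*(-1/311) = (57 - 359)*(-1/311) = -302*(-1/311) = 302/311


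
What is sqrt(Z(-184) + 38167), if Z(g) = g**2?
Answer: sqrt(72023) ≈ 268.37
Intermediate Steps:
sqrt(Z(-184) + 38167) = sqrt((-184)**2 + 38167) = sqrt(33856 + 38167) = sqrt(72023)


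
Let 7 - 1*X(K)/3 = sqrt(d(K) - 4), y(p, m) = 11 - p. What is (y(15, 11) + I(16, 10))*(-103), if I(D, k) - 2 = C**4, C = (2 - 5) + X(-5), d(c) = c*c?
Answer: -52335433 + 11413224*sqrt(21) ≈ -33470.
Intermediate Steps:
d(c) = c**2
X(K) = 21 - 3*sqrt(-4 + K**2) (X(K) = 21 - 3*sqrt(K**2 - 4) = 21 - 3*sqrt(-4 + K**2))
C = 18 - 3*sqrt(21) (C = (2 - 5) + (21 - 3*sqrt(-4 + (-5)**2)) = -3 + (21 - 3*sqrt(-4 + 25)) = -3 + (21 - 3*sqrt(21)) = 18 - 3*sqrt(21) ≈ 4.2523)
I(D, k) = 2 + (18 - 3*sqrt(21))**4
(y(15, 11) + I(16, 10))*(-103) = ((11 - 1*15) + (508115 - 110808*sqrt(21)))*(-103) = ((11 - 15) + (508115 - 110808*sqrt(21)))*(-103) = (-4 + (508115 - 110808*sqrt(21)))*(-103) = (508111 - 110808*sqrt(21))*(-103) = -52335433 + 11413224*sqrt(21)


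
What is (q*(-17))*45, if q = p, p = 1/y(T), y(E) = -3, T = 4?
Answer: 255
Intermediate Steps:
p = -1/3 (p = 1/(-3) = -1/3 ≈ -0.33333)
q = -1/3 ≈ -0.33333
(q*(-17))*45 = -1/3*(-17)*45 = (17/3)*45 = 255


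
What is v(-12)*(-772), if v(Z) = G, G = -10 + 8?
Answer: 1544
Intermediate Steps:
G = -2
v(Z) = -2
v(-12)*(-772) = -2*(-772) = 1544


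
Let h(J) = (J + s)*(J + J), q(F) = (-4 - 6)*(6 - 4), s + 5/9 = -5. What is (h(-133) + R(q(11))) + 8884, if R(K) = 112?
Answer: 412666/9 ≈ 45852.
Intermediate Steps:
s = -50/9 (s = -5/9 - 5 = -50/9 ≈ -5.5556)
q(F) = -20 (q(F) = -10*2 = -20)
h(J) = 2*J*(-50/9 + J) (h(J) = (J - 50/9)*(J + J) = (-50/9 + J)*(2*J) = 2*J*(-50/9 + J))
(h(-133) + R(q(11))) + 8884 = ((2/9)*(-133)*(-50 + 9*(-133)) + 112) + 8884 = ((2/9)*(-133)*(-50 - 1197) + 112) + 8884 = ((2/9)*(-133)*(-1247) + 112) + 8884 = (331702/9 + 112) + 8884 = 332710/9 + 8884 = 412666/9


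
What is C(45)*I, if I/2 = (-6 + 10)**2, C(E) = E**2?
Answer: 64800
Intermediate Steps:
I = 32 (I = 2*(-6 + 10)**2 = 2*4**2 = 2*16 = 32)
C(45)*I = 45**2*32 = 2025*32 = 64800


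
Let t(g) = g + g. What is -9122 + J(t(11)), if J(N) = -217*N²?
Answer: -114150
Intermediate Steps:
t(g) = 2*g
-9122 + J(t(11)) = -9122 - 217*(2*11)² = -9122 - 217*22² = -9122 - 217*484 = -9122 - 105028 = -114150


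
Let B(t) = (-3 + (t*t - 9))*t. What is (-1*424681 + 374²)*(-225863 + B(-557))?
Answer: 49279203084960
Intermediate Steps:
B(t) = t*(-12 + t²) (B(t) = (-3 + (t² - 9))*t = (-3 + (-9 + t²))*t = (-12 + t²)*t = t*(-12 + t²))
(-1*424681 + 374²)*(-225863 + B(-557)) = (-1*424681 + 374²)*(-225863 - 557*(-12 + (-557)²)) = (-424681 + 139876)*(-225863 - 557*(-12 + 310249)) = -284805*(-225863 - 557*310237) = -284805*(-225863 - 172802009) = -284805*(-173027872) = 49279203084960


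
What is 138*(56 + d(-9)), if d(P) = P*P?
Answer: 18906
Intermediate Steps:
d(P) = P**2
138*(56 + d(-9)) = 138*(56 + (-9)**2) = 138*(56 + 81) = 138*137 = 18906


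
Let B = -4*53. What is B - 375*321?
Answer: -120587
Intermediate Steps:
B = -212
B - 375*321 = -212 - 375*321 = -212 - 120375 = -120587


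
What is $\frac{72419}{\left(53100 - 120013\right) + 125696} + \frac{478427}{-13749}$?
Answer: $- \frac{27127685510}{808207467} \approx -33.565$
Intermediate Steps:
$\frac{72419}{\left(53100 - 120013\right) + 125696} + \frac{478427}{-13749} = \frac{72419}{-66913 + 125696} + 478427 \left(- \frac{1}{13749}\right) = \frac{72419}{58783} - \frac{478427}{13749} = - \frac{27127685510}{808207467}$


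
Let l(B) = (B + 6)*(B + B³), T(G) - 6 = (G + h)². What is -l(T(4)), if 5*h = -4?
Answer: -37350504296/390625 ≈ -95617.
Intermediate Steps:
h = -⅘ (h = (⅕)*(-4) = -⅘ ≈ -0.80000)
T(G) = 6 + (-⅘ + G)² (T(G) = 6 + (G - ⅘)² = 6 + (-⅘ + G)²)
l(B) = (6 + B)*(B + B³)
-l(T(4)) = -(6 + (-4 + 5*4)²/25)*(6 + (6 + (-4 + 5*4)²/25) + (6 + (-4 + 5*4)²/25)³ + 6*(6 + (-4 + 5*4)²/25)²) = -(6 + (-4 + 20)²/25)*(6 + (6 + (-4 + 20)²/25) + (6 + (-4 + 20)²/25)³ + 6*(6 + (-4 + 20)²/25)²) = -(6 + (1/25)*16²)*(6 + (6 + (1/25)*16²) + (6 + (1/25)*16²)³ + 6*(6 + (1/25)*16²)²) = -(6 + (1/25)*256)*(6 + (6 + (1/25)*256) + (6 + (1/25)*256)³ + 6*(6 + (1/25)*256)²) = -(6 + 256/25)*(6 + (6 + 256/25) + (6 + 256/25)³ + 6*(6 + 256/25)²) = -406*(6 + 406/25 + (406/25)³ + 6*(406/25)²)/25 = -406*(6 + 406/25 + 66923416/15625 + 6*(164836/625))/25 = -406*(6 + 406/25 + 66923416/15625 + 989016/625)/25 = -406*91996316/(25*15625) = -1*37350504296/390625 = -37350504296/390625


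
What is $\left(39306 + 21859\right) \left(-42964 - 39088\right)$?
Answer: $-5018710580$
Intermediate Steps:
$\left(39306 + 21859\right) \left(-42964 - 39088\right) = 61165 \left(-82052\right) = -5018710580$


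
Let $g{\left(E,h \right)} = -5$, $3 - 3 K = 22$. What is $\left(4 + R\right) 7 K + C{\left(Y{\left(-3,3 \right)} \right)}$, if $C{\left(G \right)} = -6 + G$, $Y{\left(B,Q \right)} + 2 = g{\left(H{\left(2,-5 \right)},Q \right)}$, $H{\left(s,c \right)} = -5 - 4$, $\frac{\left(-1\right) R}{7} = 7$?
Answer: $1982$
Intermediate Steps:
$R = -49$ ($R = \left(-7\right) 7 = -49$)
$K = - \frac{19}{3}$ ($K = 1 - \frac{22}{3} = - \frac{19}{3} \approx -6.3333$)
$H{\left(s,c \right)} = -9$ ($H{\left(s,c \right)} = -5 - 4 = -9$)
$Y{\left(B,Q \right)} = -7$ ($Y{\left(B,Q \right)} = -2 - 5 = -7$)
$\left(4 + R\right) 7 K + C{\left(Y{\left(-3,3 \right)} \right)} = \left(4 - 49\right) 7 \left(- \frac{19}{3}\right) - 13 = \left(-45\right) 7 \left(- \frac{19}{3}\right) - 13 = \left(-315\right) \left(- \frac{19}{3}\right) - 13 = 1995 - 13 = 1982$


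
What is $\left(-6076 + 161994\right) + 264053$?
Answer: $419971$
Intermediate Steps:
$\left(-6076 + 161994\right) + 264053 = 155918 + 264053 = 419971$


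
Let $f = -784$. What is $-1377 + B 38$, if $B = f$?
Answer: $-31169$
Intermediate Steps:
$B = -784$
$-1377 + B 38 = -1377 - 29792 = -31169$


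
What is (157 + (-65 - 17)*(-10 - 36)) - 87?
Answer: 3842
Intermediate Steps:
(157 + (-65 - 17)*(-10 - 36)) - 87 = (157 - 82*(-46)) - 87 = (157 + 3772) - 87 = 3929 - 87 = 3842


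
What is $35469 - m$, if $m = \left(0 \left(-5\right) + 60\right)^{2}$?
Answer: $31869$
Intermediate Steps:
$m = 3600$ ($m = \left(0 + 60\right)^{2} = 60^{2} = 3600$)
$35469 - m = 35469 - 3600 = 31869$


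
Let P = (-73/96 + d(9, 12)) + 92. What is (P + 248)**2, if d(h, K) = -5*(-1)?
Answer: 1092104209/9216 ≈ 1.1850e+5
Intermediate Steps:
d(h, K) = 5
P = 9239/96 (P = (-73/96 + 5) + 92 = 407/96 + 92 = 9239/96 ≈ 96.240)
(P + 248)**2 = (9239/96 + 248)**2 = (33047/96)**2 = 1092104209/9216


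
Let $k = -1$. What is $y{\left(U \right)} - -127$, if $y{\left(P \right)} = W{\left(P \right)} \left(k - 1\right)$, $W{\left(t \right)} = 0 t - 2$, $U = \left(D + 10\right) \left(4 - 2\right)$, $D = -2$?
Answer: $131$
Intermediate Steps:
$U = 16$ ($U = \left(-2 + 10\right) \left(4 - 2\right) = 8 \cdot 2 = 16$)
$W{\left(t \right)} = -2$ ($W{\left(t \right)} = 0 - 2 = -2$)
$y{\left(P \right)} = 4$ ($y{\left(P \right)} = - 2 \left(-1 - 1\right) = \left(-2\right) \left(-2\right) = 4$)
$y{\left(U \right)} - -127 = 4 - -127 = 4 + 127 = 131$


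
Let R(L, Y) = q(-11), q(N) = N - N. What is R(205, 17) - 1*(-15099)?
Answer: 15099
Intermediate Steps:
q(N) = 0
R(L, Y) = 0
R(205, 17) - 1*(-15099) = 0 - 1*(-15099) = 0 + 15099 = 15099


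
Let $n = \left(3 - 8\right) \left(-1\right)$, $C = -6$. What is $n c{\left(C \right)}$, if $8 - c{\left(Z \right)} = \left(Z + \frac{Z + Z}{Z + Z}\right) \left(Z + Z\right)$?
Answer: $-260$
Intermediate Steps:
$n = 5$ ($n = \left(-5\right) \left(-1\right) = 5$)
$c{\left(Z \right)} = 8 - 2 Z \left(1 + Z\right)$ ($c{\left(Z \right)} = 8 - \left(Z + \frac{Z + Z}{Z + Z}\right) \left(Z + Z\right) = 8 - \left(Z + \frac{2 Z}{2 Z}\right) 2 Z = 8 - \left(Z + 2 Z \frac{1}{2 Z}\right) 2 Z = 8 - \left(Z + 1\right) 2 Z = 8 - \left(1 + Z\right) 2 Z = 8 - 2 Z \left(1 + Z\right)$)
$n c{\left(C \right)} = 5 \left(8 - -12 - 2 \left(-6\right)^{2}\right) = 5 \left(8 + 12 - 72\right) = 5 \left(-52\right) = -260$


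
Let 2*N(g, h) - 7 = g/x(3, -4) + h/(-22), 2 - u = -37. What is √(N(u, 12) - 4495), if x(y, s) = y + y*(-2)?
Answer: I*√544291/11 ≈ 67.069*I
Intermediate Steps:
u = 39 (u = 2 - 1*(-37) = 2 + 37 = 39)
x(y, s) = -y (x(y, s) = y - 2*y = -y)
N(g, h) = 7/2 - g/6 - h/44 (N(g, h) = 7/2 + (g/((-1*3)) + h/(-22))/2 = 7/2 + (g/(-3) + h*(-1/22))/2 = 7/2 + (g*(-⅓) - h/22)/2 = 7/2 + (-g/3 - h/22)/2 = 7/2 + (-g/6 - h/44) = 7/2 - g/6 - h/44)
√(N(u, 12) - 4495) = √((7/2 - ⅙*39 - 1/44*12) - 4495) = √((7/2 - 13/2 - 3/11) - 4495) = √(-36/11 - 4495) = √(-49481/11) = I*√544291/11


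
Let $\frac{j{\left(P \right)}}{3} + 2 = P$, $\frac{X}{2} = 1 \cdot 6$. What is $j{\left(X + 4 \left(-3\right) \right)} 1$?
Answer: $-6$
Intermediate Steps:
$X = 12$ ($X = 2 \cdot 1 \cdot 6 = 2 \cdot 6 = 12$)
$j{\left(P \right)} = -6 + 3 P$
$j{\left(X + 4 \left(-3\right) \right)} 1 = \left(-6 + 3 \left(12 + 4 \left(-3\right)\right)\right) 1 = \left(-6 + 3 \left(12 - 12\right)\right) 1 = \left(-6 + 3 \cdot 0\right) 1 = \left(-6 + 0\right) 1 = \left(-6\right) 1 = -6$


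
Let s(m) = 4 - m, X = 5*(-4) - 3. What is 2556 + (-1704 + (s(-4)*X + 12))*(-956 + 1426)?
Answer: -879164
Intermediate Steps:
X = -23 (X = -20 - 3 = -23)
2556 + (-1704 + (s(-4)*X + 12))*(-956 + 1426) = 2556 + (-1704 + ((4 - 1*(-4))*(-23) + 12))*(-956 + 1426) = 2556 + (-1704 + ((4 + 4)*(-23) + 12))*470 = 2556 + (-1704 + (8*(-23) + 12))*470 = 2556 + (-1704 + (-184 + 12))*470 = 2556 + (-1704 - 172)*470 = 2556 - 1876*470 = 2556 - 881720 = -879164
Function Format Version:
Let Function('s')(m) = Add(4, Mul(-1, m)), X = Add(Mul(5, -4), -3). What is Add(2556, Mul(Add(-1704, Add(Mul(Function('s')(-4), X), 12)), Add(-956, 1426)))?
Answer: -879164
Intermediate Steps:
X = -23 (X = Add(-20, -3) = -23)
Add(2556, Mul(Add(-1704, Add(Mul(Function('s')(-4), X), 12)), Add(-956, 1426))) = Add(2556, Mul(Add(-1704, Add(Mul(Add(4, Mul(-1, -4)), -23), 12)), Add(-956, 1426))) = Add(2556, Mul(Add(-1704, Add(Mul(Add(4, 4), -23), 12)), 470)) = Add(2556, Mul(Add(-1704, Add(Mul(8, -23), 12)), 470)) = Add(2556, Mul(Add(-1704, Add(-184, 12)), 470)) = Add(2556, Mul(Add(-1704, -172), 470)) = Add(2556, Mul(-1876, 470)) = Add(2556, -881720) = -879164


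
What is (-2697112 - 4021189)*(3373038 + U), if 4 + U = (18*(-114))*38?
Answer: -22137191456458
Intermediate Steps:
U = -77980 (U = -4 + (18*(-114))*38 = -4 - 2052*38 = -4 - 77976 = -77980)
(-2697112 - 4021189)*(3373038 + U) = (-2697112 - 4021189)*(3373038 - 77980) = -6718301*3295058 = -22137191456458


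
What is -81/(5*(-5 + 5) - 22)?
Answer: 81/22 ≈ 3.6818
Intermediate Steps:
-81/(5*(-5 + 5) - 22) = -81/(5*0 - 22) = -81/(0 - 22) = -81/(-22) = -81*(-1/22) = 81/22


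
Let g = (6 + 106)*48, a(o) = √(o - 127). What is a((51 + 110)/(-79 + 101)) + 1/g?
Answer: 1/5376 + I*√57926/22 ≈ 0.00018601 + 10.94*I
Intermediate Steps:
a(o) = √(-127 + o)
g = 5376 (g = 112*48 = 5376)
a((51 + 110)/(-79 + 101)) + 1/g = √(-127 + (51 + 110)/(-79 + 101)) + 1/5376 = √(-127 + 161/22) + 1/5376 = √(-2633/22) + 1/5376 = I*√57926/22 + 1/5376 = 1/5376 + I*√57926/22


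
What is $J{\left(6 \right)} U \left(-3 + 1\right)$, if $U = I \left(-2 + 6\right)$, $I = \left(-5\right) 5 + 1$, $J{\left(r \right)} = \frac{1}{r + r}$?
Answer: $16$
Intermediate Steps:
$J{\left(r \right)} = \frac{1}{2 r}$
$I = -24$ ($I = -25 + 1 = -24$)
$U = -96$ ($U = - 24 \left(-2 + 6\right) = \left(-24\right) 4 = -96$)
$J{\left(6 \right)} U \left(-3 + 1\right) = \frac{1}{2 \cdot 6} \left(-96\right) \left(-3 + 1\right) = \frac{1}{2} \cdot \frac{1}{6} \left(-96\right) \left(-2\right) = \frac{1}{12} \left(-96\right) \left(-2\right) = \left(-8\right) \left(-2\right) = 16$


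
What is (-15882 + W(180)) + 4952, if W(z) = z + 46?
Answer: -10704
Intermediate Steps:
W(z) = 46 + z
(-15882 + W(180)) + 4952 = (-15882 + (46 + 180)) + 4952 = (-15882 + 226) + 4952 = -15656 + 4952 = -10704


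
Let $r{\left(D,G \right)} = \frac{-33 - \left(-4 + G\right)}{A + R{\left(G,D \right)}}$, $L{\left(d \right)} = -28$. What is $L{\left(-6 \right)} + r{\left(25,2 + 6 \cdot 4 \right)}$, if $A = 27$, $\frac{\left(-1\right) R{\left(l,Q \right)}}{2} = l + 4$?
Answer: $- \frac{79}{3} \approx -26.333$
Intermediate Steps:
$R{\left(l,Q \right)} = -8 - 2 l$ ($R{\left(l,Q \right)} = - 2 \left(l + 4\right) = - 2 \left(4 + l\right) = -8 - 2 l$)
$r{\left(D,G \right)} = \frac{-29 - G}{19 - 2 G}$ ($r{\left(D,G \right)} = \frac{-33 - \left(-4 + G\right)}{27 - \left(8 + 2 G\right)} = \frac{-29 - G}{19 - 2 G}$)
$L{\left(-6 \right)} + r{\left(25,2 + 6 \cdot 4 \right)} = -28 + \frac{29 + \left(2 + 6 \cdot 4\right)}{-19 + 2 \left(2 + 6 \cdot 4\right)} = -28 + \frac{29 + \left(2 + 24\right)}{-19 + 2 \left(2 + 24\right)} = -28 + \frac{29 + 26}{-19 + 2 \cdot 26} = -28 + \frac{1}{-19 + 52} \cdot 55 = -28 + \frac{1}{33} \cdot 55 = -28 + \frac{5}{3} = - \frac{79}{3}$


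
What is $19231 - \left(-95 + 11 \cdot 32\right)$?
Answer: $18974$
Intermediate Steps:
$19231 - \left(-95 + 11 \cdot 32\right) = 19231 - \left(-95 + 352\right) = 19231 - 257 = 18974$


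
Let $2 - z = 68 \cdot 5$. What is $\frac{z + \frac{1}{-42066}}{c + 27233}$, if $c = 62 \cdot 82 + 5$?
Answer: $- \frac{14218309}{1359657252} \approx -0.010457$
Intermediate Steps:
$z = -338$ ($z = 2 - 68 \cdot 5 = 2 - 340 = -338$)
$c = 5089$ ($c = 5084 + 5 = 5089$)
$\frac{z + \frac{1}{-42066}}{c + 27233} = \frac{-338 + \frac{1}{-42066}}{5089 + 27233} = \frac{-338 - \frac{1}{42066}}{32322} = \left(- \frac{14218309}{42066}\right) \frac{1}{32322} = - \frac{14218309}{1359657252}$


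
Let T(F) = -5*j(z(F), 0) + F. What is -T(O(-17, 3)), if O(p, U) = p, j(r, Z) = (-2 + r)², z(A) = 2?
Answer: 17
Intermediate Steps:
T(F) = F (T(F) = -5*(-2 + 2)² + F = -5*0² + F = -5*0 + F = 0 + F = F)
-T(O(-17, 3)) = -1*(-17) = 17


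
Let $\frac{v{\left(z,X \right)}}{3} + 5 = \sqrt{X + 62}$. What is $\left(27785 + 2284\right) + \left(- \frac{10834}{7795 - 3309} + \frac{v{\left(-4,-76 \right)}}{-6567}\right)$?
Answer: $\frac{147624748365}{4909927} - \frac{i \sqrt{14}}{2189} \approx 30067.0 - 0.0017093 i$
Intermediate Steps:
$v{\left(z,X \right)} = -15 + 3 \sqrt{62 + X}$ ($v{\left(z,X \right)} = -15 + 3 \sqrt{X + 62} = -15 + 3 \sqrt{62 + X}$)
$\left(27785 + 2284\right) + \left(- \frac{10834}{7795 - 3309} + \frac{v{\left(-4,-76 \right)}}{-6567}\right) = \left(27785 + 2284\right) - \left(\frac{10834}{7795 - 3309} - \frac{-15 + 3 \sqrt{62 - 76}}{-6567}\right) = 30069 - \left(\frac{10834}{7795 - 3309} - \left(-15 + 3 \sqrt{-14}\right) \left(- \frac{1}{6567}\right)\right) = 30069 + \left(- \frac{10834}{4486} + \left(-15 + 3 i \sqrt{14}\right) \left(- \frac{1}{6567}\right)\right) = 30069 + \left(\left(-10834\right) \frac{1}{4486} + \left(-15 + 3 i \sqrt{14}\right) \left(- \frac{1}{6567}\right)\right) = 30069 - \left(\frac{11846598}{4909927} + \frac{i \sqrt{14}}{2189}\right) = \frac{147624748365}{4909927} - \frac{i \sqrt{14}}{2189}$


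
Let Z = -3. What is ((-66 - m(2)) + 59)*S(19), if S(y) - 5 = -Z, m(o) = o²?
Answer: -88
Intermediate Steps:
S(y) = 8 (S(y) = 5 - 1*(-3) = 5 + 3 = 8)
((-66 - m(2)) + 59)*S(19) = ((-66 - 1*2²) + 59)*8 = ((-66 - 1*4) + 59)*8 = ((-66 - 4) + 59)*8 = (-70 + 59)*8 = -11*8 = -88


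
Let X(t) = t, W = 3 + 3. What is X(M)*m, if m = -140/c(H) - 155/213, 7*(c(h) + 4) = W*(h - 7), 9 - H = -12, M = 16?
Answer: -62120/213 ≈ -291.64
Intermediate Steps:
W = 6
H = 21 (H = 9 - 1*(-12) = 9 + 12 = 21)
c(h) = -10 + 6*h/7 (c(h) = -4 + (6*(h - 7))/7 = -4 + (6*(-7 + h))/7 = -4 + (-42 + 6*h)/7 = -4 + (-6 + 6*h/7) = -10 + 6*h/7)
m = -7765/426 (m = -140/(-10 + (6/7)*21) - 155/213 = -140/(-10 + 18) - 155*1/213 = -140/8 - 155/213 = -140*⅛ - 155/213 = -35/2 - 155/213 = -7765/426 ≈ -18.228)
X(M)*m = 16*(-7765/426) = -62120/213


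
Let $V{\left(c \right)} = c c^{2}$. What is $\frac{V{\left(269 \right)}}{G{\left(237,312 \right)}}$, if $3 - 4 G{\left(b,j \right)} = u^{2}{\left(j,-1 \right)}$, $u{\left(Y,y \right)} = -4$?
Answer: $- \frac{77860436}{13} \approx -5.9893 \cdot 10^{6}$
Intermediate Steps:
$V{\left(c \right)} = c^{3}$
$G{\left(b,j \right)} = - \frac{13}{4}$ ($G{\left(b,j \right)} = \frac{3}{4} - \frac{\left(-4\right)^{2}}{4} = \frac{3}{4} - 4 = - \frac{13}{4}$)
$\frac{V{\left(269 \right)}}{G{\left(237,312 \right)}} = \frac{269^{3}}{- \frac{13}{4}} = 19465109 \left(- \frac{4}{13}\right) = - \frac{77860436}{13}$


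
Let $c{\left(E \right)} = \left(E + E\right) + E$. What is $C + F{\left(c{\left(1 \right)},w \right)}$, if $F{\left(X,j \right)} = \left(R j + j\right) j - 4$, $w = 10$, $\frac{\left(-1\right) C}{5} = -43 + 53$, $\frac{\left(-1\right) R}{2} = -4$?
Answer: $846$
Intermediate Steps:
$R = 8$ ($R = \left(-2\right) \left(-4\right) = 8$)
$c{\left(E \right)} = 3 E$ ($c{\left(E \right)} = 2 E + E = 3 E$)
$C = -50$ ($C = - 5 \left(-43 + 53\right) = \left(-5\right) 10 = -50$)
$F{\left(X,j \right)} = -4 + 9 j^{2}$ ($F{\left(X,j \right)} = \left(8 j + j\right) j - 4 = 9 j j - 4 = 9 j^{2} - 4 = -4 + 9 j^{2}$)
$C + F{\left(c{\left(1 \right)},w \right)} = -50 - \left(4 - 9 \cdot 10^{2}\right) = -50 + \left(-4 + 9 \cdot 100\right) = -50 + \left(-4 + 900\right) = -50 + 896 = 846$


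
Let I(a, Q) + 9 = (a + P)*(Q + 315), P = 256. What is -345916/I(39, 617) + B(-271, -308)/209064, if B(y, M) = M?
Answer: -18100815343/14369543646 ≈ -1.2597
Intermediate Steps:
I(a, Q) = -9 + (256 + a)*(315 + Q) (I(a, Q) = -9 + (a + 256)*(Q + 315) = -9 + (256 + a)*(315 + Q))
-345916/I(39, 617) + B(-271, -308)/209064 = -345916/(80631 + 256*617 + 315*39 + 617*39) - 308/209064 = -345916/(80631 + 157952 + 12285 + 24063) - 308*1/209064 = -345916/274931 - 77/52266 = -18100815343/14369543646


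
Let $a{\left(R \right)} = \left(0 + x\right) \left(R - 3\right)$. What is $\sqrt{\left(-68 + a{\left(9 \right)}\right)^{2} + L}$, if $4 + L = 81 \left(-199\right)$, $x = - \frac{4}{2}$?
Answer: $i \sqrt{9723} \approx 98.605 i$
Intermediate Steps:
$x = -2$ ($x = \left(-4\right) \frac{1}{2} = -2$)
$L = -16123$ ($L = -4 + 81 \left(-199\right) = -4 - 16119 = -16123$)
$a{\left(R \right)} = 6 - 2 R$ ($a{\left(R \right)} = \left(0 - 2\right) \left(R - 3\right) = - 2 \left(-3 + R\right) = 6 - 2 R$)
$\sqrt{\left(-68 + a{\left(9 \right)}\right)^{2} + L} = \sqrt{\left(-68 + \left(6 - 18\right)\right)^{2} - 16123} = \sqrt{\left(-68 - 12\right)^{2} - 16123} = \sqrt{\left(-80\right)^{2} - 16123} = \sqrt{6400 - 16123} = \sqrt{-9723} = i \sqrt{9723}$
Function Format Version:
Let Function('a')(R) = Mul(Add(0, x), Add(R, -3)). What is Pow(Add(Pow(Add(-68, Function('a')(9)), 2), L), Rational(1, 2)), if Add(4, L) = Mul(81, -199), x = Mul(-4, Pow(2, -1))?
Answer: Mul(I, Pow(9723, Rational(1, 2))) ≈ Mul(98.605, I)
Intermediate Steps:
x = -2 (x = Mul(-4, Rational(1, 2)) = -2)
L = -16123 (L = Add(-4, Mul(81, -199)) = Add(-4, -16119) = -16123)
Function('a')(R) = Add(6, Mul(-2, R)) (Function('a')(R) = Mul(Add(0, -2), Add(R, -3)) = Mul(-2, Add(-3, R)) = Add(6, Mul(-2, R)))
Pow(Add(Pow(Add(-68, Function('a')(9)), 2), L), Rational(1, 2)) = Pow(Add(Pow(Add(-68, Add(6, Mul(-2, 9))), 2), -16123), Rational(1, 2)) = Pow(Add(Pow(Add(-68, Add(6, -18)), 2), -16123), Rational(1, 2)) = Pow(Add(Pow(Add(-68, -12), 2), -16123), Rational(1, 2)) = Pow(Add(Pow(-80, 2), -16123), Rational(1, 2)) = Pow(Add(6400, -16123), Rational(1, 2)) = Pow(-9723, Rational(1, 2)) = Mul(I, Pow(9723, Rational(1, 2)))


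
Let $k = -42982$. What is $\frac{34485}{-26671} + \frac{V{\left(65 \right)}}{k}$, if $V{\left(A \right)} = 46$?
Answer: $- \frac{741730568}{573186461} \approx -1.294$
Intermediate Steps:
$\frac{34485}{-26671} + \frac{V{\left(65 \right)}}{k} = \frac{34485}{-26671} + \frac{46}{-42982} = 34485 \left(- \frac{1}{26671}\right) + 46 \left(- \frac{1}{42982}\right) = - \frac{34485}{26671} - \frac{23}{21491} = - \frac{741730568}{573186461}$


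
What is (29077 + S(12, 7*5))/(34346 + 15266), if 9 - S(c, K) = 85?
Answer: 29001/49612 ≈ 0.58456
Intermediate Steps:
S(c, K) = -76 (S(c, K) = 9 - 1*85 = 9 - 85 = -76)
(29077 + S(12, 7*5))/(34346 + 15266) = (29077 - 76)/(34346 + 15266) = 29001/49612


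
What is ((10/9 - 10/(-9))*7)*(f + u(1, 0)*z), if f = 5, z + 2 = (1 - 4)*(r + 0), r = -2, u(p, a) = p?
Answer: 140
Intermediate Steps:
z = 4 (z = -2 + (1 - 4)*(-2 + 0) = -2 - 3*(-2) = -2 + 6 = 4)
((10/9 - 10/(-9))*7)*(f + u(1, 0)*z) = ((10/9 - 10/(-9))*7)*(5 + 1*4) = ((10*(1/9) - 10*(-1/9))*7)*(5 + 4) = ((10/9 + 10/9)*7)*9 = ((20/9)*7)*9 = (140/9)*9 = 140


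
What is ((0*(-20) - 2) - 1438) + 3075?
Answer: 1635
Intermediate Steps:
((0*(-20) - 2) - 1438) + 3075 = ((0 - 2) - 1438) + 3075 = (-2 - 1438) + 3075 = -1440 + 3075 = 1635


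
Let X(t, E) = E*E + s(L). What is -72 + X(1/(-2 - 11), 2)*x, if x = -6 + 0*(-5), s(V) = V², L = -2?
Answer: -120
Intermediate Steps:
X(t, E) = 4 + E² (X(t, E) = E*E + (-2)² = E² + 4 = 4 + E²)
x = -6 (x = -6 + 0 = -6)
-72 + X(1/(-2 - 11), 2)*x = -72 + (4 + 2²)*(-6) = -72 + (4 + 4)*(-6) = -72 + 8*(-6) = -72 - 48 = -120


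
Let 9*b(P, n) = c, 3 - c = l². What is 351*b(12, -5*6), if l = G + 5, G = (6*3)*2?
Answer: -65442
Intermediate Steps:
G = 36 (G = 18*2 = 36)
l = 41 (l = 36 + 5 = 41)
c = -1678 (c = 3 - 1*41² = 3 - 1*1681 = 3 - 1681 = -1678)
b(P, n) = -1678/9 (b(P, n) = (⅑)*(-1678) = -1678/9)
351*b(12, -5*6) = 351*(-1678/9) = -65442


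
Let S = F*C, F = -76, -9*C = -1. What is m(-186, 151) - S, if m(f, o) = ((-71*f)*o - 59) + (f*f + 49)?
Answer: 18258304/9 ≈ 2.0287e+6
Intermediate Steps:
C = ⅑ (C = -⅑*(-1) = ⅑ ≈ 0.11111)
m(f, o) = -10 + f² - 71*f*o (m(f, o) = (-71*f*o - 59) + (f² + 49) = (-59 - 71*f*o) + (49 + f²) = -10 + f² - 71*f*o)
S = -76/9 (S = -76*⅑ = -76/9 ≈ -8.4444)
m(-186, 151) - S = (-10 + (-186)² - 71*(-186)*151) - 1*(-76/9) = (-10 + 34596 + 1994106) + 76/9 = 2028692 + 76/9 = 18258304/9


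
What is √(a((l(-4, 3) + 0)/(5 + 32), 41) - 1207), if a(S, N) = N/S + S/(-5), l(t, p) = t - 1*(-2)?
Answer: I*√269075470/370 ≈ 44.334*I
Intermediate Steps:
l(t, p) = 2 + t (l(t, p) = t + 2 = 2 + t)
a(S, N) = -S/5 + N/S (a(S, N) = N/S + S*(-⅕) = N/S - S/5 = -S/5 + N/S)
√(a((l(-4, 3) + 0)/(5 + 32), 41) - 1207) = √((-((2 - 4) + 0)/(5*(5 + 32)) + 41/((((2 - 4) + 0)/(5 + 32)))) - 1207) = √((-(-2 + 0)/(5*37) + 41/(((-2 + 0)/37))) - 1207) = √((-(-2)/(5*37) + 41/((-2*1/37))) - 1207) = √((-⅕*(-2/37) + 41/(-2/37)) - 1207) = √((2/185 + 41*(-37/2)) - 1207) = √((2/185 - 1517/2) - 1207) = √(-280641/370 - 1207) = √(-727231/370) = I*√269075470/370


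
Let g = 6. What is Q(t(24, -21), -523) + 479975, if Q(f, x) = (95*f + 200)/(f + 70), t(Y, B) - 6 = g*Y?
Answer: 10560895/22 ≈ 4.8004e+5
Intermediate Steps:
t(Y, B) = 6 + 6*Y
Q(f, x) = (200 + 95*f)/(70 + f)
Q(t(24, -21), -523) + 479975 = 5*(40 + 19*(6 + 6*24))/(70 + (6 + 6*24)) + 479975 = 5*(40 + 19*(6 + 144))/(70 + (6 + 144)) + 479975 = 5*(40 + 19*150)/(70 + 150) + 479975 = 5*(40 + 2850)/220 + 479975 = 5*(1/220)*2890 + 479975 = 1445/22 + 479975 = 10560895/22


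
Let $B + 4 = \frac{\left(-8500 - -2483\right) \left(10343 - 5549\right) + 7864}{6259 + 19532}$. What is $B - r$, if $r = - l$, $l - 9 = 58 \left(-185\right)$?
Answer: $- \frac{305446109}{25791} \approx -11843.0$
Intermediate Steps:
$l = -10721$ ($l = 9 + 58 \left(-185\right) = 9 - 10730 = -10721$)
$r = 10721$ ($r = \left(-1\right) \left(-10721\right) = 10721$)
$B = - \frac{28940798}{25791}$ ($B = -4 + \frac{\left(-8500 - -2483\right) \left(10343 - 5549\right) + 7864}{6259 + 19532} = -4 + \frac{\left(-8500 + \left(-16 + 2499\right)\right) 4794 + 7864}{25791} = -4 + \left(\left(-8500 + 2483\right) 4794 + 7864\right) \frac{1}{25791} = -4 + \left(\left(-6017\right) 4794 + 7864\right) \frac{1}{25791} = -4 + \left(-28845498 + 7864\right) \frac{1}{25791} = -4 - \frac{28837634}{25791} = - \frac{28940798}{25791} \approx -1122.1$)
$B - r = - \frac{28940798}{25791} - 10721 = - \frac{305446109}{25791}$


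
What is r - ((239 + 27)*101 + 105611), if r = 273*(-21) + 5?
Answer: -138205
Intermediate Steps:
r = -5728 (r = -5733 + 5 = -5728)
r - ((239 + 27)*101 + 105611) = -5728 - ((239 + 27)*101 + 105611) = -5728 - (266*101 + 105611) = -5728 - (26866 + 105611) = -5728 - 1*132477 = -5728 - 132477 = -138205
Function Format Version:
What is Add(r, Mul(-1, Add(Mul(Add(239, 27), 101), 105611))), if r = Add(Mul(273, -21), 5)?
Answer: -138205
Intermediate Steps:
r = -5728 (r = Add(-5733, 5) = -5728)
Add(r, Mul(-1, Add(Mul(Add(239, 27), 101), 105611))) = Add(-5728, Mul(-1, Add(Mul(Add(239, 27), 101), 105611))) = Add(-5728, Mul(-1, Add(Mul(266, 101), 105611))) = Add(-5728, Mul(-1, Add(26866, 105611))) = Add(-5728, Mul(-1, 132477)) = Add(-5728, -132477) = -138205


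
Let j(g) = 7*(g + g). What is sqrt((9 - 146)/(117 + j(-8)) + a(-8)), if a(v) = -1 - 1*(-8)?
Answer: I*sqrt(510)/5 ≈ 4.5166*I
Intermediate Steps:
a(v) = 7 (a(v) = -1 + 8 = 7)
j(g) = 14*g (j(g) = 7*(2*g) = 14*g)
sqrt((9 - 146)/(117 + j(-8)) + a(-8)) = sqrt((9 - 146)/(117 + 14*(-8)) + 7) = sqrt(-137/(117 - 112) + 7) = sqrt(-137/5 + 7) = sqrt(-102/5) = I*sqrt(510)/5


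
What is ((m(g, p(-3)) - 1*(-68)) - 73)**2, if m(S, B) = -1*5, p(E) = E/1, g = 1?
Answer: 100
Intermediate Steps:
p(E) = E (p(E) = E*1 = E)
m(S, B) = -5
((m(g, p(-3)) - 1*(-68)) - 73)**2 = ((-5 - 1*(-68)) - 73)**2 = ((-5 + 68) - 73)**2 = (63 - 73)**2 = (-10)**2 = 100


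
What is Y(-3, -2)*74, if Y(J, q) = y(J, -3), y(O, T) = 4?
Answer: 296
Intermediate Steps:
Y(J, q) = 4
Y(-3, -2)*74 = 4*74 = 296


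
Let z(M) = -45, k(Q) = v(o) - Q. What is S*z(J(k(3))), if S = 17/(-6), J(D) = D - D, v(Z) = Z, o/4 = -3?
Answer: 255/2 ≈ 127.50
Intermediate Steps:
o = -12 (o = 4*(-3) = -12)
k(Q) = -12 - Q
J(D) = 0
S = -17/6 (S = 17*(-⅙) = -17/6 ≈ -2.8333)
S*z(J(k(3))) = -17/6*(-45) = 255/2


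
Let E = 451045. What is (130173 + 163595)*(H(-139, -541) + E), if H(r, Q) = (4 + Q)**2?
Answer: 217216171952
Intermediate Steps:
(130173 + 163595)*(H(-139, -541) + E) = (130173 + 163595)*((4 - 541)**2 + 451045) = 293768*((-537)**2 + 451045) = 293768*(288369 + 451045) = 293768*739414 = 217216171952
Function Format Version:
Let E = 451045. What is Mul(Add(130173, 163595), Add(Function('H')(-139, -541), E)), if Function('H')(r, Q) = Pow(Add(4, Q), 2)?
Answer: 217216171952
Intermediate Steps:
Mul(Add(130173, 163595), Add(Function('H')(-139, -541), E)) = Mul(Add(130173, 163595), Add(Pow(Add(4, -541), 2), 451045)) = Mul(293768, Add(Pow(-537, 2), 451045)) = Mul(293768, Add(288369, 451045)) = Mul(293768, 739414) = 217216171952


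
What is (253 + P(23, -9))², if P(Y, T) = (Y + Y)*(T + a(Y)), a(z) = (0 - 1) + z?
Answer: 724201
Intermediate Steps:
a(z) = -1 + z
P(Y, T) = 2*Y*(-1 + T + Y) (P(Y, T) = (Y + Y)*(T + (-1 + Y)) = (2*Y)*(-1 + T + Y) = 2*Y*(-1 + T + Y))
(253 + P(23, -9))² = (253 + 2*23*(-1 - 9 + 23))² = (253 + 2*23*13)² = (253 + 598)² = 851² = 724201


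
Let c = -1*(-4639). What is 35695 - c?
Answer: 31056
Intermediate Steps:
c = 4639
35695 - c = 35695 - 1*4639 = 35695 - 4639 = 31056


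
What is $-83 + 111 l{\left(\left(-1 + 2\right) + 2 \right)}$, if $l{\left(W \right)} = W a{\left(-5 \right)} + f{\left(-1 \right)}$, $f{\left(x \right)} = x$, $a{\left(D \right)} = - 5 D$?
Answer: $8131$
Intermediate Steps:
$l{\left(W \right)} = -1 + 25 W$ ($l{\left(W \right)} = W \left(\left(-5\right) \left(-5\right)\right) - 1 = W 25 - 1 = 25 W - 1 = -1 + 25 W$)
$-83 + 111 l{\left(\left(-1 + 2\right) + 2 \right)} = -83 + 111 \left(-1 + 25 \left(\left(-1 + 2\right) + 2\right)\right) = -83 + 111 \left(-1 + 25 \left(1 + 2\right)\right) = -83 + 111 \left(-1 + 25 \cdot 3\right) = -83 + 111 \left(-1 + 75\right) = -83 + 111 \cdot 74 = -83 + 8214 = 8131$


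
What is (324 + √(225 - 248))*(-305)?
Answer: -98820 - 305*I*√23 ≈ -98820.0 - 1462.7*I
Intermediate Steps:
(324 + √(225 - 248))*(-305) = (324 + √(-23))*(-305) = (324 + I*√23)*(-305) = -98820 - 305*I*√23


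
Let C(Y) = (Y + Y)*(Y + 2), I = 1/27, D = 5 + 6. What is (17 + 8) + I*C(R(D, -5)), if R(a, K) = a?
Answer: 961/27 ≈ 35.593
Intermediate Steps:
D = 11
I = 1/27 ≈ 0.037037
C(Y) = 2*Y*(2 + Y) (C(Y) = (2*Y)*(2 + Y) = 2*Y*(2 + Y))
(17 + 8) + I*C(R(D, -5)) = (17 + 8) + (2*11*(2 + 11))/27 = 25 + (2*11*13)/27 = 25 + (1/27)*286 = 25 + 286/27 = 961/27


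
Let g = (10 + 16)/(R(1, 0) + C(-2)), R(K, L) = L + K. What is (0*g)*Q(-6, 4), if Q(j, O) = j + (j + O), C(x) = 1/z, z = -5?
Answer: 0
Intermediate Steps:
C(x) = -⅕ (C(x) = 1/(-5) = -⅕)
R(K, L) = K + L
g = 65/2 (g = (10 + 16)/((1 + 0) - ⅕) = 26/(1 - ⅕) = 26/(⅘) = 26*(5/4) = 65/2 ≈ 32.500)
Q(j, O) = O + 2*j (Q(j, O) = j + (O + j) = O + 2*j)
(0*g)*Q(-6, 4) = (0*(65/2))*(4 + 2*(-6)) = 0*(4 - 12) = 0*(-8) = 0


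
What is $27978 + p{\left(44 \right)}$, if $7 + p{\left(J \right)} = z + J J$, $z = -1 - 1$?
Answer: $29905$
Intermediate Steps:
$z = -2$ ($z = -1 - 1 = -2$)
$p{\left(J \right)} = -9 + J^{2}$ ($p{\left(J \right)} = -7 + \left(-2 + J J\right) = -7 + \left(-2 + J^{2}\right) = -9 + J^{2}$)
$27978 + p{\left(44 \right)} = 27978 - \left(9 - 44^{2}\right) = 27978 + \left(-9 + 1936\right) = 27978 + 1927 = 29905$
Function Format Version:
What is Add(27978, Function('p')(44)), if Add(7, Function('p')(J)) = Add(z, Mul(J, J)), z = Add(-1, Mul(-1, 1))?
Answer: 29905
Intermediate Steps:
z = -2 (z = Add(-1, -1) = -2)
Function('p')(J) = Add(-9, Pow(J, 2)) (Function('p')(J) = Add(-7, Add(-2, Mul(J, J))) = Add(-7, Add(-2, Pow(J, 2))) = Add(-9, Pow(J, 2)))
Add(27978, Function('p')(44)) = Add(27978, Add(-9, Pow(44, 2))) = Add(27978, Add(-9, 1936)) = Add(27978, 1927) = 29905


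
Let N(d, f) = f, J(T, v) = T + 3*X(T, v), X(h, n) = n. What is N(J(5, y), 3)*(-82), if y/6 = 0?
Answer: -246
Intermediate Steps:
y = 0 (y = 6*0 = 0)
J(T, v) = T + 3*v
N(J(5, y), 3)*(-82) = 3*(-82) = -246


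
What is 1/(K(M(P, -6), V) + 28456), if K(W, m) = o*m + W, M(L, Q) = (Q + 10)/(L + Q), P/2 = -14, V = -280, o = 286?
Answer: -17/877610 ≈ -1.9371e-5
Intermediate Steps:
P = -28 (P = 2*(-14) = -28)
M(L, Q) = (10 + Q)/(L + Q)
K(W, m) = W + 286*m (K(W, m) = 286*m + W = W + 286*m)
1/(K(M(P, -6), V) + 28456) = 1/(((10 - 6)/(-28 - 6) + 286*(-280)) + 28456) = 1/((4/(-34) - 80080) + 28456) = 1/((-1/34*4 - 80080) + 28456) = 1/((-2/17 - 80080) + 28456) = 1/(-1361362/17 + 28456) = 1/(-877610/17) = -17/877610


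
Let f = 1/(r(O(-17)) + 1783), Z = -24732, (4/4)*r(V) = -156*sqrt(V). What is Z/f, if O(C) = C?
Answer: -44097156 + 3858192*I*sqrt(17) ≈ -4.4097e+7 + 1.5908e+7*I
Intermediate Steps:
r(V) = -156*sqrt(V)
f = 1/(1783 - 156*I*sqrt(17)) (f = 1/(-156*I*sqrt(17) + 1783) = 1/(1783 - 156*I*sqrt(17)) ≈ 0.00049627 + 0.00017903*I)
Z/f = -24732/(1783/3592801 + 156*I*sqrt(17)/3592801)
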